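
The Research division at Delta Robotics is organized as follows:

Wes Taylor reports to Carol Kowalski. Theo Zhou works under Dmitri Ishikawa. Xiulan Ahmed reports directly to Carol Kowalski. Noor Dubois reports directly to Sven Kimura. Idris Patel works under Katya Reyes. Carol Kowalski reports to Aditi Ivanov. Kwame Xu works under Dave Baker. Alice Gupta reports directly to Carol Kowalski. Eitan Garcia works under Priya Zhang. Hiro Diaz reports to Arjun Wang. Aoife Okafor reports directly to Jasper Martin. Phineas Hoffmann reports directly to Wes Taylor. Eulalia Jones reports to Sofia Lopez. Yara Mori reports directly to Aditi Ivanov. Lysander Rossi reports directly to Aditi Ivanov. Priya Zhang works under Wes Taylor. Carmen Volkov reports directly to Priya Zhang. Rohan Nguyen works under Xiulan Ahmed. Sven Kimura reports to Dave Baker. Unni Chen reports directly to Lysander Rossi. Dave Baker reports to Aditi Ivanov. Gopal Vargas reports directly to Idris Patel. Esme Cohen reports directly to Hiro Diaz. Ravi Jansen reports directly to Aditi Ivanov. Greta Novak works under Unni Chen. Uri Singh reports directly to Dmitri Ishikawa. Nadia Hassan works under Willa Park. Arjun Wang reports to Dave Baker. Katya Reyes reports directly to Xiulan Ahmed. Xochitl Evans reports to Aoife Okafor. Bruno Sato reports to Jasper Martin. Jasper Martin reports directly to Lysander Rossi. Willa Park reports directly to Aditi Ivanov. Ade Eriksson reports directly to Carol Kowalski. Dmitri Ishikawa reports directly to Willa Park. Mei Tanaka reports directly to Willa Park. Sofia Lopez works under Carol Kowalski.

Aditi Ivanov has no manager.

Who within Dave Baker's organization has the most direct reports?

Dave Baker

Direct-report counts within Dave Baker's organization: Dave Baker has 3; Sven Kimura has 1; Arjun Wang has 1; Hiro Diaz has 1. The largest is 3, held by Dave Baker.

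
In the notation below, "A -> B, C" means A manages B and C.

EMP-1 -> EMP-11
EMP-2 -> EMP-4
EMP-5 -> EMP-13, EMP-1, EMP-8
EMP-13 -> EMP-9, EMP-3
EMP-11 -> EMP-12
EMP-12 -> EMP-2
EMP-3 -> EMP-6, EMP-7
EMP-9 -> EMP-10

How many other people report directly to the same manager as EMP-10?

EMP-10 reports to EMP-9, and EMP-9 has no other direct reports. EMP-10 has 0 peers.

0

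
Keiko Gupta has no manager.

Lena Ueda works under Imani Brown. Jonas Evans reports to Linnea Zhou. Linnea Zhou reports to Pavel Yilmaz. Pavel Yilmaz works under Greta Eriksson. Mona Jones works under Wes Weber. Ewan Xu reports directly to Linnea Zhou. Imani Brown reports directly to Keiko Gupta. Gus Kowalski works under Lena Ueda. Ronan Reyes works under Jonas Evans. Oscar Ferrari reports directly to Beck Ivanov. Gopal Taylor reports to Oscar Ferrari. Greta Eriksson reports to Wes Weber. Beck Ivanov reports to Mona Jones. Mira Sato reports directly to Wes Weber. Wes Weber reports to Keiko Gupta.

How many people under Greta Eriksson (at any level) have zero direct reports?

2

The people in Greta Eriksson's organization with no one reporting to them are Ewan Xu, Ronan Reyes. That is 2.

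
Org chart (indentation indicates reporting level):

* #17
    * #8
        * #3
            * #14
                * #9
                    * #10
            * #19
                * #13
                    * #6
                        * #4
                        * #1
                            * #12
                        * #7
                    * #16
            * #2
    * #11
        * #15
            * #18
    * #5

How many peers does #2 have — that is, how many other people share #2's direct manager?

2

#2 reports to #3. #3's other direct reports are #14, #19 — 2 peers.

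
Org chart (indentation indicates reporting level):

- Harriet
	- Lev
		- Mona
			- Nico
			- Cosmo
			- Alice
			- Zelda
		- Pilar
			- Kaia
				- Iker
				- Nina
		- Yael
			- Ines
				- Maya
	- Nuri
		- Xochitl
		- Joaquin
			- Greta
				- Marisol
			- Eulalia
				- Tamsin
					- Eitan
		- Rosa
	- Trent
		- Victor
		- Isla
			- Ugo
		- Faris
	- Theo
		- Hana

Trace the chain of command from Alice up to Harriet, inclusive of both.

Alice reports to Mona. Mona reports to Lev. Lev reports to Harriet. Harriet is at the top.

Alice -> Mona -> Lev -> Harriet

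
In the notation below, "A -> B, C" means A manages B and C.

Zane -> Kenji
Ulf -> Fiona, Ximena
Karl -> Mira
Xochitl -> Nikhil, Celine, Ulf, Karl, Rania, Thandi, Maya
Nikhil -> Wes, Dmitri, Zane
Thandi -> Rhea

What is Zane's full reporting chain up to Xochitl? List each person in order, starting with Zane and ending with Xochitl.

Zane reports to Nikhil. Nikhil reports to Xochitl. Xochitl is at the top.

Zane -> Nikhil -> Xochitl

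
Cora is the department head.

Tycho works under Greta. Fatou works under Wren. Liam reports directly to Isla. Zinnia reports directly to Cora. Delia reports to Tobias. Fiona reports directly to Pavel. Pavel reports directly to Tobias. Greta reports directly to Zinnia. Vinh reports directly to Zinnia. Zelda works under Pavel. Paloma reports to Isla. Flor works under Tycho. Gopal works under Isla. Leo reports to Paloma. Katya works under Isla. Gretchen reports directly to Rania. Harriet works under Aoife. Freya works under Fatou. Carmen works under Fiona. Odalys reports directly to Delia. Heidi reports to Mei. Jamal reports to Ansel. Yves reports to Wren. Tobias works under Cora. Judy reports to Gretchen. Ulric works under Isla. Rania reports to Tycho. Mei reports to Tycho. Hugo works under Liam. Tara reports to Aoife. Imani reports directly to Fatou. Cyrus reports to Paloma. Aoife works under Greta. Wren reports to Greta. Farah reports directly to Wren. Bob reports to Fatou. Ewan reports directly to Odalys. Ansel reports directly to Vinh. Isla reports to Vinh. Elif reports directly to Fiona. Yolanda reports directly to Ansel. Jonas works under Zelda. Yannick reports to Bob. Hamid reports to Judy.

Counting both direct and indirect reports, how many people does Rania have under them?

Rania directly manages Gretchen. Under Gretchen: Judy, Hamid (2). That's 3 in total.

3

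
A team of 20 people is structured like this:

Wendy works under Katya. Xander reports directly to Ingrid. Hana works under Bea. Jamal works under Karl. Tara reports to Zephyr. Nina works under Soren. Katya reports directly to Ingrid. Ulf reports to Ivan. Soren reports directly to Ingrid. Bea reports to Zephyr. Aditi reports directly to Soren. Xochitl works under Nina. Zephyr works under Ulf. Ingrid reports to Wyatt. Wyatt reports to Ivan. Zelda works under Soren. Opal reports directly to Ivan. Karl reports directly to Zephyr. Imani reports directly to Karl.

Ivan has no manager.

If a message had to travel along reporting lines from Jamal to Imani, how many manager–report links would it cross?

2

Jamal is 1 level below Karl, and Imani is 1 level below Karl (their lowest common manager). The shortest path runs up from Jamal to Karl and back down to Imani: 1 + 1 = 2 links.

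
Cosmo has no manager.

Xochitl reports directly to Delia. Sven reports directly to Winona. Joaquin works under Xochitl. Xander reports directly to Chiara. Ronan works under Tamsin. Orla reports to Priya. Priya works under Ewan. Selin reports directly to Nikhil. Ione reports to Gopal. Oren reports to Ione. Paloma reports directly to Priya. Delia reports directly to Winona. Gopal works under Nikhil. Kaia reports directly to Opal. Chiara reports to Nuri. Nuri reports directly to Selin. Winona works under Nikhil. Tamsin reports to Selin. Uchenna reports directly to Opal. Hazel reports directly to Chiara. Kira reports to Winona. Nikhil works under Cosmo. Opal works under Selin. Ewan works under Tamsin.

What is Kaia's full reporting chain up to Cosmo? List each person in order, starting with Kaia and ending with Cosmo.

Kaia -> Opal -> Selin -> Nikhil -> Cosmo

Kaia reports to Opal. Opal reports to Selin. Selin reports to Nikhil. Nikhil reports to Cosmo. Cosmo is at the top.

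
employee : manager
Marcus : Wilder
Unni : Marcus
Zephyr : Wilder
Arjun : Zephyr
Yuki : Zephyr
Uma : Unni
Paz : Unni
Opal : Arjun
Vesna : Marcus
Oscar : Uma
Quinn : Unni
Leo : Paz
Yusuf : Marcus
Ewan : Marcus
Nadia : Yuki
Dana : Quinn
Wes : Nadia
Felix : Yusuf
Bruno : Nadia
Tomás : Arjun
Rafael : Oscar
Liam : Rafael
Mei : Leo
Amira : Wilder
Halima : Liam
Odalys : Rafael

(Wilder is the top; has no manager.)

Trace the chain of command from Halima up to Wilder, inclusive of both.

Halima reports to Liam. Liam reports to Rafael. Rafael reports to Oscar. Oscar reports to Uma. Uma reports to Unni. Unni reports to Marcus. Marcus reports to Wilder. Wilder is at the top.

Halima -> Liam -> Rafael -> Oscar -> Uma -> Unni -> Marcus -> Wilder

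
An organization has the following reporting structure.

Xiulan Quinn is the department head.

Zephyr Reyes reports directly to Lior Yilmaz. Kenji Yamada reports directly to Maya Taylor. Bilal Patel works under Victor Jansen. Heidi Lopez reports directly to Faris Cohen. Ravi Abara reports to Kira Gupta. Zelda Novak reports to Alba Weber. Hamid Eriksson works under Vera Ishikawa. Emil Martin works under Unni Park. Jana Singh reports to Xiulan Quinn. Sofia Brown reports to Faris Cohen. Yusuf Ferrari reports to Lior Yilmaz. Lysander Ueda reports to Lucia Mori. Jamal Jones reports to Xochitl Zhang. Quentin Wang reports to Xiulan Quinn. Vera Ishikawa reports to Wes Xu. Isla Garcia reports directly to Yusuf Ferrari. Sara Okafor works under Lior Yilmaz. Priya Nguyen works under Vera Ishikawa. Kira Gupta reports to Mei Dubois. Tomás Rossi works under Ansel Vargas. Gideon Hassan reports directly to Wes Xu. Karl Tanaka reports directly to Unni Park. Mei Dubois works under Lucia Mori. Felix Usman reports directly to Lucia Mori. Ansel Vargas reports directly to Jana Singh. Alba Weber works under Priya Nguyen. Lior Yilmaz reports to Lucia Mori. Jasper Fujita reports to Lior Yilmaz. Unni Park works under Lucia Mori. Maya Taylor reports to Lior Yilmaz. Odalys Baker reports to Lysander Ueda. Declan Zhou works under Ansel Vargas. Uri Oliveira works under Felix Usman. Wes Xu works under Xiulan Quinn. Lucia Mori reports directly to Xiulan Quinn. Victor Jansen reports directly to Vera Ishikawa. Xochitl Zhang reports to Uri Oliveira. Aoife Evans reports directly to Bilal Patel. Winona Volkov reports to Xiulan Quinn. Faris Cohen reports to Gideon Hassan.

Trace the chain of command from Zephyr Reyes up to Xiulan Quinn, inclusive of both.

Zephyr Reyes reports to Lior Yilmaz. Lior Yilmaz reports to Lucia Mori. Lucia Mori reports to Xiulan Quinn. Xiulan Quinn is at the top.

Zephyr Reyes -> Lior Yilmaz -> Lucia Mori -> Xiulan Quinn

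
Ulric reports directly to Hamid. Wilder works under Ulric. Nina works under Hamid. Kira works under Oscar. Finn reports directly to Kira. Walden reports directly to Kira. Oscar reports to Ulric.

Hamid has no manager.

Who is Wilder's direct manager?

Ulric

Wilder reports directly to Ulric.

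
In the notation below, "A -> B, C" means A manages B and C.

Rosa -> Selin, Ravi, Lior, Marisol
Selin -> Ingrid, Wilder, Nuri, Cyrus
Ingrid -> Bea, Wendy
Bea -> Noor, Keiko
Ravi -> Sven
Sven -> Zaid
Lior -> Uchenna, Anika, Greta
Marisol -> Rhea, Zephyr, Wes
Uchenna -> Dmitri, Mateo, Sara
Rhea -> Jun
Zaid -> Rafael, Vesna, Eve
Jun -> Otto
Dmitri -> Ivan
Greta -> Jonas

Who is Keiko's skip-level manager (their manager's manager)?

Ingrid

Keiko reports to Bea, and Bea reports to Ingrid. So Keiko's skip-level manager is Ingrid.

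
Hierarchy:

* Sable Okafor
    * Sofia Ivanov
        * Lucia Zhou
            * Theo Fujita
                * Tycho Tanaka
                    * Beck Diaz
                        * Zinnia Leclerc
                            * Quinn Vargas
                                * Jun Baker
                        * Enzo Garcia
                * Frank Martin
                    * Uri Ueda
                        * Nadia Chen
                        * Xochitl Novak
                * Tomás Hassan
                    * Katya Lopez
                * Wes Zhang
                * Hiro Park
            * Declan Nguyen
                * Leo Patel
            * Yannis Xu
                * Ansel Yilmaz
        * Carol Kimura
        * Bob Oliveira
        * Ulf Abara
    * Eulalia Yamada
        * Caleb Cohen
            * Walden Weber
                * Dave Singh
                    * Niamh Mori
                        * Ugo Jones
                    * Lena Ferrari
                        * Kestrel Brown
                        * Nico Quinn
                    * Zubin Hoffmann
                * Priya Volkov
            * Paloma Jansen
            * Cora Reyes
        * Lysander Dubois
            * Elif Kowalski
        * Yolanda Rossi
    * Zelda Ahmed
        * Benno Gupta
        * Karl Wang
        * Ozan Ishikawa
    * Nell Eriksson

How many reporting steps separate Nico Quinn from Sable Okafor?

Chain from Nico Quinn up to Sable Okafor: Nico Quinn → Lena Ferrari → Dave Singh → Walden Weber → Caleb Cohen → Eulalia Yamada → Sable Okafor. That is 6 steps up, so Nico Quinn is 6 levels below Sable Okafor.

6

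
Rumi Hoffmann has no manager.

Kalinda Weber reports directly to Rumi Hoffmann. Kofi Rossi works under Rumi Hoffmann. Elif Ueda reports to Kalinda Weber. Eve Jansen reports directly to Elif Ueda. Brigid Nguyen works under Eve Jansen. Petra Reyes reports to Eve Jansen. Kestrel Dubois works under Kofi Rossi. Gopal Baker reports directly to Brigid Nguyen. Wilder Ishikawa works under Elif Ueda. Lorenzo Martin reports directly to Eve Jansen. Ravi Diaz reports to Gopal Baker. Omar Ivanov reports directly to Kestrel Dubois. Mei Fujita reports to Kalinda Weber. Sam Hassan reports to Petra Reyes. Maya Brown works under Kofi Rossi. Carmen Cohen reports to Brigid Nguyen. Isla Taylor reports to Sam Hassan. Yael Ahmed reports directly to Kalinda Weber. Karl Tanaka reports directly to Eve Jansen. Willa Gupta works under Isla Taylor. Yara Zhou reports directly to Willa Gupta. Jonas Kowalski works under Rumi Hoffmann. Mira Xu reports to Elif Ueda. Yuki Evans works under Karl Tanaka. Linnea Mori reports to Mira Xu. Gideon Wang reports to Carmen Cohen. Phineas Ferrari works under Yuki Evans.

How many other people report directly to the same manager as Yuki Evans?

0

Yuki Evans reports to Karl Tanaka, and Karl Tanaka has no other direct reports. Yuki Evans has 0 peers.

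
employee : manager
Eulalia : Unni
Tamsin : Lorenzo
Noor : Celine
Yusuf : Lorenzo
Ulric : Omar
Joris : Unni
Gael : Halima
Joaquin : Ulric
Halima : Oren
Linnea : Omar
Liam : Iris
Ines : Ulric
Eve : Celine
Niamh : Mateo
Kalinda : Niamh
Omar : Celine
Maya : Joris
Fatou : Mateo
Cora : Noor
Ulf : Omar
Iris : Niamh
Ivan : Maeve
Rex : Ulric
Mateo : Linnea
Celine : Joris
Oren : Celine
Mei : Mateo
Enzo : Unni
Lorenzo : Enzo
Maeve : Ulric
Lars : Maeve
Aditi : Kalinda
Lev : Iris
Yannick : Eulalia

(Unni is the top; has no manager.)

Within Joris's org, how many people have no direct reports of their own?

15

The people in Joris's organization with no one reporting to them are Maya, Eve, Cora, Gael, Ulf, Rex, Ines, Joaquin, Lars, Ivan, Fatou, Aditi, Liam, Lev, Mei. That is 15.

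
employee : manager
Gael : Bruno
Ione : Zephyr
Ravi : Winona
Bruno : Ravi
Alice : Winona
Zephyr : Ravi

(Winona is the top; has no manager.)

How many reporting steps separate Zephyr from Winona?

Chain from Zephyr up to Winona: Zephyr → Ravi → Winona. That is 2 steps up, so Zephyr is 2 levels below Winona.

2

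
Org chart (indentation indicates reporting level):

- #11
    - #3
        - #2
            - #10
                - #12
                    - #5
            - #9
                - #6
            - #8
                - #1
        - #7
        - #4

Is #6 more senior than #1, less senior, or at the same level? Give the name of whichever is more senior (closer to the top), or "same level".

same level

Both #6 and #1 are 4 levels below #11.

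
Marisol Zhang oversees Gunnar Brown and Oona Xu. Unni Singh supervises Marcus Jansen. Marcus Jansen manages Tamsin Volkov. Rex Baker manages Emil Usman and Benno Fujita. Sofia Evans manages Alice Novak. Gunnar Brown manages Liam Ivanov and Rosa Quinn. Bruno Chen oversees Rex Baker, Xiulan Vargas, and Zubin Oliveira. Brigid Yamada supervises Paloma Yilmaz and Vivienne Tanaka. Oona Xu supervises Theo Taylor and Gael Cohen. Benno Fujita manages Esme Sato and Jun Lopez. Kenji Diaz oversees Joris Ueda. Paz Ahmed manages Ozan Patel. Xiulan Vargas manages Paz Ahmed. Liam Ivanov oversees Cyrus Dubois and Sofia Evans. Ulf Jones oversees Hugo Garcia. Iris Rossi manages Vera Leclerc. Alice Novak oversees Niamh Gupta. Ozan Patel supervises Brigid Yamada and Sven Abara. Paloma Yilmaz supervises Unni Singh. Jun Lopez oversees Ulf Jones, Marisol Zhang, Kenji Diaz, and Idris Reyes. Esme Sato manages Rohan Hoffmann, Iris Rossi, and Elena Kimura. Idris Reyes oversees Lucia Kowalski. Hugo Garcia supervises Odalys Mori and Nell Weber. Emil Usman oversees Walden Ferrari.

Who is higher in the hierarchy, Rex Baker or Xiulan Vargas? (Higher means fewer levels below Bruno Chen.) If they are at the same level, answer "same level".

Both Rex Baker and Xiulan Vargas are 1 level below Bruno Chen.

same level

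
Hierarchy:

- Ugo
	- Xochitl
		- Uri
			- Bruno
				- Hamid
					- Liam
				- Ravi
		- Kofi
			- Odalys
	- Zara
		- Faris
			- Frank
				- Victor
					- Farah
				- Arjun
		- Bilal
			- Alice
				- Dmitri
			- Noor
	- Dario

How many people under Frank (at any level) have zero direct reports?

The people in Frank's organization with no one reporting to them are Arjun, Farah. That is 2.

2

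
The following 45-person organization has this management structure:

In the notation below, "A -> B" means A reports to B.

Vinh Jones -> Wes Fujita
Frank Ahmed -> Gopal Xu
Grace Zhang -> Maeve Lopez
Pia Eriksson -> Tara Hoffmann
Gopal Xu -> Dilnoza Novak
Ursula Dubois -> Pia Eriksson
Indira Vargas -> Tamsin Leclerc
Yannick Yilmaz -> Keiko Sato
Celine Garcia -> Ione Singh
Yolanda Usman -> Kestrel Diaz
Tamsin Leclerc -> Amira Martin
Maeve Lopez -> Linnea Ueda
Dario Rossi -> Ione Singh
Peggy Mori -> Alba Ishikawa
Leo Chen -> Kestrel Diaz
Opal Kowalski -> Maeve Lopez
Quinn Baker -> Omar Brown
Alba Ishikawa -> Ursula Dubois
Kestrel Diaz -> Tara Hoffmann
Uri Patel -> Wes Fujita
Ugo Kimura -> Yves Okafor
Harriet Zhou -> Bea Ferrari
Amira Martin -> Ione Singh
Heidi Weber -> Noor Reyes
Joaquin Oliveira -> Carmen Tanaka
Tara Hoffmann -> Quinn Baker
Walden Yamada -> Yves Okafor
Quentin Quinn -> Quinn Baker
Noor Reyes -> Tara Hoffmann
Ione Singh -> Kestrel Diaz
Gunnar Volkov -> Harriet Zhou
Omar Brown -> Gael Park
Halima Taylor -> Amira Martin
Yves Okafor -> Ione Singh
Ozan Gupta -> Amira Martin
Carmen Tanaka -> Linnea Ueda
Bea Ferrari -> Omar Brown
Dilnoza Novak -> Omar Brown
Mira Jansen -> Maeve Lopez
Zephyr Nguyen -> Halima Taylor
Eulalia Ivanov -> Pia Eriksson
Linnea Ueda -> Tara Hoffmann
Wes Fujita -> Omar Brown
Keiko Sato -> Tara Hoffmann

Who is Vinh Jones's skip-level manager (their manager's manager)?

Vinh Jones reports to Wes Fujita, and Wes Fujita reports to Omar Brown. So Vinh Jones's skip-level manager is Omar Brown.

Omar Brown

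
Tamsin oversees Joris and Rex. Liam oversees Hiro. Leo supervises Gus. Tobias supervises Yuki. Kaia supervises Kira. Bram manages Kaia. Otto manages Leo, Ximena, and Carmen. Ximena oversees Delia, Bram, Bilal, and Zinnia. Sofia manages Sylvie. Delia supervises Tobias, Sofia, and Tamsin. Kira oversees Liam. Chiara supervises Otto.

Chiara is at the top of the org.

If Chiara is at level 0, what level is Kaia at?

Chain from Kaia up to Chiara: Kaia → Bram → Ximena → Otto → Chiara. That is 4 steps up, so Kaia is 4 levels below Chiara.

4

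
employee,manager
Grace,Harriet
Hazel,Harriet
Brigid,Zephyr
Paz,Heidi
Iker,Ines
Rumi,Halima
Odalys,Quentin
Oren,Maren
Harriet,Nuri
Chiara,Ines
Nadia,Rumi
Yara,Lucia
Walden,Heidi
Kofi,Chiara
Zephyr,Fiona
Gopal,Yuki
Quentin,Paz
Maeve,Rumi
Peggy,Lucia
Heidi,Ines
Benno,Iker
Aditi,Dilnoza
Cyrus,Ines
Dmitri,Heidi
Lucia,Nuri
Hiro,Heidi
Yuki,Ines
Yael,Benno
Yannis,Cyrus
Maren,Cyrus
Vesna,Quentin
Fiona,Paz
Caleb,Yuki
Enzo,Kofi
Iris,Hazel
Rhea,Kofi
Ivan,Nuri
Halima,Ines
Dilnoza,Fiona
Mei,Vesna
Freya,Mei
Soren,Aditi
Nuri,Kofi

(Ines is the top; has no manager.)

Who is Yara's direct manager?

Yara reports directly to Lucia.

Lucia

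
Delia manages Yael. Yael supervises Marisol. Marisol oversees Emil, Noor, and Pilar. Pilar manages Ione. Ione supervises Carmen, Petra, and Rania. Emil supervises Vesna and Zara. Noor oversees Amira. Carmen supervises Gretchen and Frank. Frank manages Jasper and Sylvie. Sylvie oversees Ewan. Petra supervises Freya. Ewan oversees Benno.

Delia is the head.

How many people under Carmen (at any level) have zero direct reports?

The people in Carmen's organization with no one reporting to them are Gretchen, Benno, Jasper. That is 3.

3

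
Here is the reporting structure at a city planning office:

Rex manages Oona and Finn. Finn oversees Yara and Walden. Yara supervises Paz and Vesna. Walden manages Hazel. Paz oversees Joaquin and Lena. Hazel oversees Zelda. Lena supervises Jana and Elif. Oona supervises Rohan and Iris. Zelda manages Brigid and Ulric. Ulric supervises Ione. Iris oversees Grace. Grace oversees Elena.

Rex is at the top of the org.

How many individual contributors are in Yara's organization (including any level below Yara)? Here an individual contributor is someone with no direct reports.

4

The people in Yara's organization with no one reporting to them are Vesna, Elif, Jana, Joaquin. That is 4.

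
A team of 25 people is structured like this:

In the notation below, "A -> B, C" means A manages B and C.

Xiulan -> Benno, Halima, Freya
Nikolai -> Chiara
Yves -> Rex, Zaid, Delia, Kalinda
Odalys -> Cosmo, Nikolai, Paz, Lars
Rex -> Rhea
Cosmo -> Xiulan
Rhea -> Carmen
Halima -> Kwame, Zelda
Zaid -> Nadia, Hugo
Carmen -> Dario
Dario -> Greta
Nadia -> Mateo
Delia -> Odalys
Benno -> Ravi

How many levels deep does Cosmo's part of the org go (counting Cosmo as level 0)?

3

The longest chain under Cosmo runs Cosmo → Xiulan → Halima → Zelda, which is 3 levels below Cosmo.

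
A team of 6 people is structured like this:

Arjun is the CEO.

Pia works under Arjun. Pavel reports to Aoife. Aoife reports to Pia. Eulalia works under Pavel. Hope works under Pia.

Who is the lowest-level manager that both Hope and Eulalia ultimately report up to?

Pia

Hope's chain of managers is Pia, Arjun. Eulalia's chain of managers is Pavel, Aoife, Pia, Arjun. The first manager that appears in both chains is Pia.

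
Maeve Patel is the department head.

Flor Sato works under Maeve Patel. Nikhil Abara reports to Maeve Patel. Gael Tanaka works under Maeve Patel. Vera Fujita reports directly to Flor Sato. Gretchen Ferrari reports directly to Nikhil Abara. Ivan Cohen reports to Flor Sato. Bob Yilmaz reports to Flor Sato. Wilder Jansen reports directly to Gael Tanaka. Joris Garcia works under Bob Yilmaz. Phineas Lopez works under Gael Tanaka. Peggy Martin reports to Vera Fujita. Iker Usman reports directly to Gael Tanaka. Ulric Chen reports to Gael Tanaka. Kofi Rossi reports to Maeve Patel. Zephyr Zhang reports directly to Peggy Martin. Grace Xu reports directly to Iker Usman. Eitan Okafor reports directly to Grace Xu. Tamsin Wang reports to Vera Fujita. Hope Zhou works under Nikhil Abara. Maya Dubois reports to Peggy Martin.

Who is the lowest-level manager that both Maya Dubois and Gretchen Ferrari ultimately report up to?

Maeve Patel

Maya Dubois's chain of managers is Peggy Martin, Vera Fujita, Flor Sato, Maeve Patel. Gretchen Ferrari's chain of managers is Nikhil Abara, Maeve Patel. The first manager that appears in both chains is Maeve Patel.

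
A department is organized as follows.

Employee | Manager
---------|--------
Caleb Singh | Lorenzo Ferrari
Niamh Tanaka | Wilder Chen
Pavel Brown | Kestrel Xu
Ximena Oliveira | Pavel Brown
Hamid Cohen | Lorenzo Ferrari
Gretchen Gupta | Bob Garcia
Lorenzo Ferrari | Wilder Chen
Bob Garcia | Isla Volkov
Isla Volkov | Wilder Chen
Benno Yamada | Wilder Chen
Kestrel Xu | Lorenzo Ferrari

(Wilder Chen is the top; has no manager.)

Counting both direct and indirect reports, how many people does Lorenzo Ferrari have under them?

5

Lorenzo Ferrari directly manages Kestrel Xu, Caleb Singh, Hamid Cohen. Under Kestrel Xu: Pavel Brown, Ximena Oliveira (2). Caleb Singh has no reports. Hamid Cohen has no reports. So Lorenzo Ferrari's organization is 3 direct reports plus everyone under them: 3 + 1 + 1 = 5.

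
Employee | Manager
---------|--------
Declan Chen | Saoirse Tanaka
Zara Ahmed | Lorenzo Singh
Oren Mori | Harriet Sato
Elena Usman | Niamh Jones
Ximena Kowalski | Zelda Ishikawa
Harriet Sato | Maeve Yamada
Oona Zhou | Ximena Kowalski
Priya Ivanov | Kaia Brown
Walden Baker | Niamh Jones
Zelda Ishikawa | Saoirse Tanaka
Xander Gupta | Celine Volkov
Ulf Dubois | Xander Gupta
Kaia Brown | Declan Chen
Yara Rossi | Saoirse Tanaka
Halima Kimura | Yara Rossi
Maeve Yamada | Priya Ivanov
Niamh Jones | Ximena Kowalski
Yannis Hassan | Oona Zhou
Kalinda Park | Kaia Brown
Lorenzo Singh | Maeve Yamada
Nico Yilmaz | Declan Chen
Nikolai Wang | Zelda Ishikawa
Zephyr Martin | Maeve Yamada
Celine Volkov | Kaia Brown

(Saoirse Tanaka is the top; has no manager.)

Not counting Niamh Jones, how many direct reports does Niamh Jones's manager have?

Niamh Jones reports to Ximena Kowalski. Ximena Kowalski's other direct reports are Oona Zhou — 1 peer.

1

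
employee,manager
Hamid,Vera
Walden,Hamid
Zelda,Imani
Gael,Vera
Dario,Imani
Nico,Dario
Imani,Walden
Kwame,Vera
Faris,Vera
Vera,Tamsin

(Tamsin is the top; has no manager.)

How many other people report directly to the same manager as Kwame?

Kwame reports to Vera. Vera's other direct reports are Hamid, Faris, Gael — 3 peers.

3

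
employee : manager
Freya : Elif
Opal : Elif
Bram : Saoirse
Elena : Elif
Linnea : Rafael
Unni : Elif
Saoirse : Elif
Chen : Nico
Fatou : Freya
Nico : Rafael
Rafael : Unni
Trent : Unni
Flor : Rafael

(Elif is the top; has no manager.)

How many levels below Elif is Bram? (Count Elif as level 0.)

2

Chain from Bram up to Elif: Bram → Saoirse → Elif. That is 2 steps up, so Bram is 2 levels below Elif.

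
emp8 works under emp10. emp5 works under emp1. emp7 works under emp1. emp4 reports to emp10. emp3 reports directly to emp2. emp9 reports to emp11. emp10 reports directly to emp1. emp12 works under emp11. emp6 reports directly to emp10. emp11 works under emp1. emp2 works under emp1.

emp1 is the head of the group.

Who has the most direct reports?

emp1

Direct-report counts: emp1 has 5; emp2 has 1; emp11 has 2; emp10 has 3. The largest is 5, held by emp1.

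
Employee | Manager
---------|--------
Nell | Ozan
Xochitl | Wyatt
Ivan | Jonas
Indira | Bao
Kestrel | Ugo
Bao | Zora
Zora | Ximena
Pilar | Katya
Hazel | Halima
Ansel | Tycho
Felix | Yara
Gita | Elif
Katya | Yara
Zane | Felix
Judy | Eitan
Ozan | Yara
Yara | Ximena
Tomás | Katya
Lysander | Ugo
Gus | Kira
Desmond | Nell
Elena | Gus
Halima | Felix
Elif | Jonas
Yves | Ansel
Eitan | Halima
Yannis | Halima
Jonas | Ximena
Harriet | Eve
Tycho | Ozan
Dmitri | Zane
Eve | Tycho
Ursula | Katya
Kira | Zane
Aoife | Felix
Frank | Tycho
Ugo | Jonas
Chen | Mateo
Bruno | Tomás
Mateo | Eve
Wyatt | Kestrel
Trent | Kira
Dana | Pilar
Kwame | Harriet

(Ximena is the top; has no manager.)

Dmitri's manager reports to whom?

Dmitri reports to Zane, and Zane reports to Felix. So Dmitri's skip-level manager is Felix.

Felix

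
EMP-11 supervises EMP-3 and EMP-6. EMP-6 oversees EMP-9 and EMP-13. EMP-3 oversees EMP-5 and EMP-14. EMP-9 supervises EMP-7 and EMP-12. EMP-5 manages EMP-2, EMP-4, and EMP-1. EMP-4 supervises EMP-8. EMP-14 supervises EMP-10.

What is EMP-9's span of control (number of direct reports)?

2

EMP-9 directly manages EMP-12, EMP-7. That is 2 direct reports.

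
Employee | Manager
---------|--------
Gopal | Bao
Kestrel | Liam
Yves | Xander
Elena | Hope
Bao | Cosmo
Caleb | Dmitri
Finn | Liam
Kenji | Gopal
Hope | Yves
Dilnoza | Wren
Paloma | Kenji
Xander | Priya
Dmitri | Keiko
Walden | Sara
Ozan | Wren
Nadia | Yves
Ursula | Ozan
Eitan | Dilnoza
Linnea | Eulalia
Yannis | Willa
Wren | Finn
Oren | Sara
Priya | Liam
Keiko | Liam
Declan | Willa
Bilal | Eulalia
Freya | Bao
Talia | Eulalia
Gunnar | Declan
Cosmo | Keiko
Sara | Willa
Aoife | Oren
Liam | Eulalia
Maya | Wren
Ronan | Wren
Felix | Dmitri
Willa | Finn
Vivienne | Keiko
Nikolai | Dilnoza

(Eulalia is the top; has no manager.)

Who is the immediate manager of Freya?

Freya reports directly to Bao.

Bao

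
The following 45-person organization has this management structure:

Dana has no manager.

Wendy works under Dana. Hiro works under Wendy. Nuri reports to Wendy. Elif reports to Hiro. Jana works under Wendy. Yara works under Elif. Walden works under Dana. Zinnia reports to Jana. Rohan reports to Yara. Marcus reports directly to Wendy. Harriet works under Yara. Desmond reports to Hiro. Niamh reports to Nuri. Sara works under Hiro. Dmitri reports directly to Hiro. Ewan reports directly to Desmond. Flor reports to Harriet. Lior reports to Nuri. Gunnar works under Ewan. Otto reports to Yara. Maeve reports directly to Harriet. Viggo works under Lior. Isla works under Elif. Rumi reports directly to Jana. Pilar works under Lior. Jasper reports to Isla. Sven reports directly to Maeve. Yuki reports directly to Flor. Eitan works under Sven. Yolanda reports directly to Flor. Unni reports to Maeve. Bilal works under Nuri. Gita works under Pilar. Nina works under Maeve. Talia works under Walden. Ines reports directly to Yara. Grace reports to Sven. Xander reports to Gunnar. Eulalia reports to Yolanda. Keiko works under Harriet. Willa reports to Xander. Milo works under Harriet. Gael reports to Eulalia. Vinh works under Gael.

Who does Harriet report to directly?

Yara

Harriet reports directly to Yara.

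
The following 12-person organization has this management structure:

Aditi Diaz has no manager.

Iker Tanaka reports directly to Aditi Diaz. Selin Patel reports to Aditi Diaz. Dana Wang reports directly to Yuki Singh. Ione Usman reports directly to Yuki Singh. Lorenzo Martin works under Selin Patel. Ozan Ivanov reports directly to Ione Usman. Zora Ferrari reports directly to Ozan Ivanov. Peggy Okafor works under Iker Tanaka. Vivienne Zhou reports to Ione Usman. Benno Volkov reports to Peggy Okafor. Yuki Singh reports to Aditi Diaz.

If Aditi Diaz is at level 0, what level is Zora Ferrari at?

4

Chain from Zora Ferrari up to Aditi Diaz: Zora Ferrari → Ozan Ivanov → Ione Usman → Yuki Singh → Aditi Diaz. That is 4 steps up, so Zora Ferrari is 4 levels below Aditi Diaz.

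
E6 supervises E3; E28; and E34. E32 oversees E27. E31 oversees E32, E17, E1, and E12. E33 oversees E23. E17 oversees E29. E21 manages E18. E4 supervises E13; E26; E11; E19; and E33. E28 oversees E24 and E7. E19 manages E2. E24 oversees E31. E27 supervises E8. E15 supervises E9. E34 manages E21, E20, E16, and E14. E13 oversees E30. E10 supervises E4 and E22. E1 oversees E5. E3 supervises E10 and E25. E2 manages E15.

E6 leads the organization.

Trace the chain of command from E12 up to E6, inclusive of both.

E12 -> E31 -> E24 -> E28 -> E6

E12 reports to E31. E31 reports to E24. E24 reports to E28. E28 reports to E6. E6 is at the top.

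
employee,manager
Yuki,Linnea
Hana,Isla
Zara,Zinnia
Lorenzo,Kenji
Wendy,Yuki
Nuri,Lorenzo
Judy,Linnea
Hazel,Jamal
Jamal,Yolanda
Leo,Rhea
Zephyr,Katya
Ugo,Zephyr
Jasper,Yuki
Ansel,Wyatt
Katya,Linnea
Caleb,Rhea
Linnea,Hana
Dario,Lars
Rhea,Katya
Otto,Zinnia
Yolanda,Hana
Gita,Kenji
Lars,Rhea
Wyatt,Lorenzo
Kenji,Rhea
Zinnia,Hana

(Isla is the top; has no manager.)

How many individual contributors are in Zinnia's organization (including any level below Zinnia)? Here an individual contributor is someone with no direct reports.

2

The people in Zinnia's organization with no one reporting to them are Zara, Otto. That is 2.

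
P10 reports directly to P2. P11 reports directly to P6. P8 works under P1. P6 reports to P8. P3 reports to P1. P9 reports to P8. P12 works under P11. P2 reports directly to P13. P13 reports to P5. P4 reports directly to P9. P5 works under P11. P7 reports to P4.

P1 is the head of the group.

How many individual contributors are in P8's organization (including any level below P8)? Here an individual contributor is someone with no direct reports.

The people in P8's organization with no one reporting to them are P12, P10, P7. That is 3.

3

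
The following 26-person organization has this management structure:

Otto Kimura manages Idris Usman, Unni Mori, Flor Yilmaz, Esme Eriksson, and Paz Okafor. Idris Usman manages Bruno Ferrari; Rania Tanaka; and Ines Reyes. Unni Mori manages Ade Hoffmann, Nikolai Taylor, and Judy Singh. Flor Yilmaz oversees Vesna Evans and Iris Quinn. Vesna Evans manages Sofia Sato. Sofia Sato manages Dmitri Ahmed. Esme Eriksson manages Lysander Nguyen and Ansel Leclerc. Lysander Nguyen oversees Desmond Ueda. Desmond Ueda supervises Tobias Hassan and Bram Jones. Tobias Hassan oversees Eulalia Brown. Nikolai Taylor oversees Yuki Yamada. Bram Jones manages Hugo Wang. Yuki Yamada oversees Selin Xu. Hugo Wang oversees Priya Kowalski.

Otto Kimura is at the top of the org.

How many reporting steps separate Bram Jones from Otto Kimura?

4

Chain from Bram Jones up to Otto Kimura: Bram Jones → Desmond Ueda → Lysander Nguyen → Esme Eriksson → Otto Kimura. That is 4 steps up, so Bram Jones is 4 levels below Otto Kimura.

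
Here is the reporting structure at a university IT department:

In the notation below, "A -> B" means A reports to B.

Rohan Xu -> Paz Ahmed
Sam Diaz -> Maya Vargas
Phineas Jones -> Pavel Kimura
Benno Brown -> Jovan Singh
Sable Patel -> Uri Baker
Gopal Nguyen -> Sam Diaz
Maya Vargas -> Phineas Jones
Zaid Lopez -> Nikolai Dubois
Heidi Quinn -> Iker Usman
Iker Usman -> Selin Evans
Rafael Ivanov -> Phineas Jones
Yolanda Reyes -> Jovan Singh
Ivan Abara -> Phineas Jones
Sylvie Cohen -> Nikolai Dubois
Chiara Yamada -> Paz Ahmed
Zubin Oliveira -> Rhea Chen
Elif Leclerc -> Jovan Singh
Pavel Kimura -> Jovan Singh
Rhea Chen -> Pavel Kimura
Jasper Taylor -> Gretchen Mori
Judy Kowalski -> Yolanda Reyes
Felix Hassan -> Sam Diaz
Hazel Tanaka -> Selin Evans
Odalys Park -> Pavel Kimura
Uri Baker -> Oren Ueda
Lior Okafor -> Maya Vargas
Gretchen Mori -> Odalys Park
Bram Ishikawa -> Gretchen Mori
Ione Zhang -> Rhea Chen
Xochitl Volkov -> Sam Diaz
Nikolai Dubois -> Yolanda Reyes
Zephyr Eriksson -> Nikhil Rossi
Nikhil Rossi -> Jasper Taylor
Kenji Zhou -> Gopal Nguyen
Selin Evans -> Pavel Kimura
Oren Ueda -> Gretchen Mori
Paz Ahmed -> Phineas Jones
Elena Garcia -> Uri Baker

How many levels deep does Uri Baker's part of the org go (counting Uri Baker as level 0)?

The longest chain under Uri Baker runs Uri Baker → Elena Garcia, which is 1 level below Uri Baker.

1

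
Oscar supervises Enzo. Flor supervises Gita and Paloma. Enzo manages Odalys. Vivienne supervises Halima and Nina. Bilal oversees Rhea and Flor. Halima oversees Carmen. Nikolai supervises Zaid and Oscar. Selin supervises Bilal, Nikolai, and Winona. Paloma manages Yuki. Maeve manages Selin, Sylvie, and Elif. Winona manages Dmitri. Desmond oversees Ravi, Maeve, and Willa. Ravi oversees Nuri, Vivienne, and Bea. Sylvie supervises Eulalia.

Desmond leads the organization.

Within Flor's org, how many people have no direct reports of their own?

2

The people in Flor's organization with no one reporting to them are Yuki, Gita. That is 2.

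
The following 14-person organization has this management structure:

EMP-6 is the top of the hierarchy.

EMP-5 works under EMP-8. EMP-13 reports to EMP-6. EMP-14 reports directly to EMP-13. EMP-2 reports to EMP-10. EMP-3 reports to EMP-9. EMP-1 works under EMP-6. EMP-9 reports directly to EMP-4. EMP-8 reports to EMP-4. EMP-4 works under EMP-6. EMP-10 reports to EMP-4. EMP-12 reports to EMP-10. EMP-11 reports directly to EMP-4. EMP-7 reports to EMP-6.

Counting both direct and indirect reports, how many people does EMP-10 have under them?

EMP-10 directly manages EMP-2, EMP-12. EMP-2 has no reports. EMP-12 has no reports. So EMP-10's organization is 2 direct reports plus everyone under them: 1 + 1 = 2.

2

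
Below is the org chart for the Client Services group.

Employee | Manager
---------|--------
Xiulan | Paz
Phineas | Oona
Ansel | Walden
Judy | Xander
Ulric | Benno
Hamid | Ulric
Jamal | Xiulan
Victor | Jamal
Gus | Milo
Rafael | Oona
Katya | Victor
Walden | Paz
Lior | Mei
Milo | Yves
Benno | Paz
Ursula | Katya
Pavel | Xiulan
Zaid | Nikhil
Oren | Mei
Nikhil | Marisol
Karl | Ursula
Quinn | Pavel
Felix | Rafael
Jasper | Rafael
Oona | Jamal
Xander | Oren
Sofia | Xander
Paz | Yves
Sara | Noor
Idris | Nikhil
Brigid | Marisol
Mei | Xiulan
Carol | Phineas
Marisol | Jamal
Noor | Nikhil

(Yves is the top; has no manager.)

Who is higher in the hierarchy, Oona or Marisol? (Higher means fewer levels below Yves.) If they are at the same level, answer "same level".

same level

Both Oona and Marisol are 4 levels below Yves.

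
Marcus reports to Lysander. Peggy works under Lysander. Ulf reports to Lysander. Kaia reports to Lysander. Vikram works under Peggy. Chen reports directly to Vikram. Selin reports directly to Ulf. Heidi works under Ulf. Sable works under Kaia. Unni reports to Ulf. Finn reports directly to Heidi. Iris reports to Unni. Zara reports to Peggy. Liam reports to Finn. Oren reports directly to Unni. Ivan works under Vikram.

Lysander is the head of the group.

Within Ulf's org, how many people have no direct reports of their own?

The people in Ulf's organization with no one reporting to them are Oren, Iris, Liam, Selin. That is 4.

4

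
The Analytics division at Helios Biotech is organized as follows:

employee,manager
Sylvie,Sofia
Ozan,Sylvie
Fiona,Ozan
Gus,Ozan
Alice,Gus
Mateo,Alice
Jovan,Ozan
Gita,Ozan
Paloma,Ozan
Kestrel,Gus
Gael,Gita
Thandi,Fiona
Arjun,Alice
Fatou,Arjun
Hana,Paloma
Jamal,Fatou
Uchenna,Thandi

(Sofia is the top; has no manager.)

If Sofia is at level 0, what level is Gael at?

Chain from Gael up to Sofia: Gael → Gita → Ozan → Sylvie → Sofia. That is 4 steps up, so Gael is 4 levels below Sofia.

4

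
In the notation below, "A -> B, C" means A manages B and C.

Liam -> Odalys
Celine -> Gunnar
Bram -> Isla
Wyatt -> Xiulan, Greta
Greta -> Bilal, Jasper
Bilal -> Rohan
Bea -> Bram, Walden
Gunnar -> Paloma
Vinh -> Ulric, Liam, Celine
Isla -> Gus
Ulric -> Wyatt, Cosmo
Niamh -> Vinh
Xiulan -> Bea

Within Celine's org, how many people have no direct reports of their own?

1

The only person in Celine's organization with no one reporting to them is Paloma. That is 1.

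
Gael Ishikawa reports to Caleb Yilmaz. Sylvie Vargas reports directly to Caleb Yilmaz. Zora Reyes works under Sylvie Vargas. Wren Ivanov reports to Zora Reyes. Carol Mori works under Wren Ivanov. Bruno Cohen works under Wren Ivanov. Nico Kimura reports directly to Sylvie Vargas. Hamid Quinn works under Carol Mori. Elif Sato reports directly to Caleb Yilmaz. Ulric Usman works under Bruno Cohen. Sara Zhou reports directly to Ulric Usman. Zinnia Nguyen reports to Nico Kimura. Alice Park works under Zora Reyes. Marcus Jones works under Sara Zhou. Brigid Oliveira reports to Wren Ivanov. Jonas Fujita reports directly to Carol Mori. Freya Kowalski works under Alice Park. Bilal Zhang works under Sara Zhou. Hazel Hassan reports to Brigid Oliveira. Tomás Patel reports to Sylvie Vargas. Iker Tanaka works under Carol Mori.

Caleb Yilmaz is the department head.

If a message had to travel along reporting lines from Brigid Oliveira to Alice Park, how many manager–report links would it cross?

3

Brigid Oliveira is 2 levels below Zora Reyes, and Alice Park is 1 level below Zora Reyes (their lowest common manager). The shortest path runs up from Brigid Oliveira to Zora Reyes and back down to Alice Park: 2 + 1 = 3 links.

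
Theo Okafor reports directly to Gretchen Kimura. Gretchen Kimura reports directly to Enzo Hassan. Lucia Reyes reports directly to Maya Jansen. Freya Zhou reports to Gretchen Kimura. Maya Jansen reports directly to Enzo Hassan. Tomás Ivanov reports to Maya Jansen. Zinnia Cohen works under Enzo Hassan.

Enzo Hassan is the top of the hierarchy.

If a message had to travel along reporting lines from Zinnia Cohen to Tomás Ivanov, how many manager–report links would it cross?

3

Zinnia Cohen is 1 level below Enzo Hassan, and Tomás Ivanov is 2 levels below Enzo Hassan (their lowest common manager). The shortest path runs up from Zinnia Cohen to Enzo Hassan and back down to Tomás Ivanov: 1 + 2 = 3 links.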